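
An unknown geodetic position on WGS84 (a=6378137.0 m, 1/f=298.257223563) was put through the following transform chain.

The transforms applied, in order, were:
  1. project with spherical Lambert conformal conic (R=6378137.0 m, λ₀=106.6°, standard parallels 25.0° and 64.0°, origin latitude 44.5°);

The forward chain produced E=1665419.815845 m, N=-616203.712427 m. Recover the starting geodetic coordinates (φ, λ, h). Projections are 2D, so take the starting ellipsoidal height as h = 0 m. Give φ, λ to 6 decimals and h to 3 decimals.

start: E=1665419.8158, N=-616203.7124 m
→ lcc⁻¹: φ=36.68685600°, λ=126.37655700°

φ=36.686856°, λ=126.376557°, h=0.000 m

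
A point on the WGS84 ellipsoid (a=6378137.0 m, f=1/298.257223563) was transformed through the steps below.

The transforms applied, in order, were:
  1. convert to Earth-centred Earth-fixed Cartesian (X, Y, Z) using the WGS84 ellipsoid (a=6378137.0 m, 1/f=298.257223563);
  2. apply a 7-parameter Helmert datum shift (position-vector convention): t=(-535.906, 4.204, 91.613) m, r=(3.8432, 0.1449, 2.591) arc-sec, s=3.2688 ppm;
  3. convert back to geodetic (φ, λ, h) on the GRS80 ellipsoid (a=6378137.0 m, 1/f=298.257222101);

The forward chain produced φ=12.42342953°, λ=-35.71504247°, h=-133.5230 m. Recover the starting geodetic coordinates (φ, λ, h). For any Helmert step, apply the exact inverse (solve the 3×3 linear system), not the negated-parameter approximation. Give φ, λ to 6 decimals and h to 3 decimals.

φ=12.422430°, λ=-35.712732°, h=253.360 m

start: φ=12.423430°, λ=-35.715042°, h=-133.523 m
→ ECEF (a=6378137.000, f=1/298.257222101): X=5058020.2840, Y=-3636570.2722, Z=1363155.2628
→ Helmert⁻¹: X=5058493.0158, Y=-3636600.7330, Z=1363130.5062
→ geod (Bowring, a=6378137.000): φ=12.42243000°, λ=-35.71273200°, h=253.3600 m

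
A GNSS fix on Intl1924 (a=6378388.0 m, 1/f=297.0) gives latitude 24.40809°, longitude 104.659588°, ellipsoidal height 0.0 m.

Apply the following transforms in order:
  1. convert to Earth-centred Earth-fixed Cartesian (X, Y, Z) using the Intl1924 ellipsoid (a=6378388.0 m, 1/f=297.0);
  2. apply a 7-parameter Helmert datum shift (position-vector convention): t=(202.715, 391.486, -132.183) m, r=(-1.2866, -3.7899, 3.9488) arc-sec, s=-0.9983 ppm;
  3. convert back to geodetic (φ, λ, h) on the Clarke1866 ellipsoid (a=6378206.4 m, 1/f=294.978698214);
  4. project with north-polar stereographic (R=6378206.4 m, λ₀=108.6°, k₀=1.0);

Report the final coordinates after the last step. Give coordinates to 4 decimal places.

start: φ=24.408090°, λ=104.659588°, h=0.000 m
→ ECEF (a=6378388.000, f=1/297.0): X=-1470789.2037, Y=5622468.5419, Z=2619545.1504
→ Helmert 7p (PV): X=-1470740.7900, Y=5622842.5974, Z=2619348.2574
→ geod (Bowring, a=6378206.400): φ=24.40616046°, λ=104.65819305°, h=443.5752 m
→ stereo (R=6378206.4, λ₀=108.6°): E=-565067.9126, N=-8200531.1804

E=-565067.9126 m, N=-8200531.1804 m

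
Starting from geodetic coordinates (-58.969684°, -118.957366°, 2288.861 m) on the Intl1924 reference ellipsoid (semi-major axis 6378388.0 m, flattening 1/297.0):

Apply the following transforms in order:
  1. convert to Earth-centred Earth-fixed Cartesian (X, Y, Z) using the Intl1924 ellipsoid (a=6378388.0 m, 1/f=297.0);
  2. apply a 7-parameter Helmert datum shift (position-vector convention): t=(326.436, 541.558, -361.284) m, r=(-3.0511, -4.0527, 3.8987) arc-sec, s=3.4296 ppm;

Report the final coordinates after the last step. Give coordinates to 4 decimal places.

X=-1595948.6271 m, Y=-2884677.8330 m, Z=-5444642.0579 m

start: φ=-58.969684°, λ=-118.957366°, h=2288.861 m
→ ECEF (a=6378388.000, f=1/297.0): X=-1596431.0903, Y=-2885098.7886, Z=-5444273.4124
→ Helmert 7p (PV): X=-1595948.6271, Y=-2884677.8330, Z=-5444642.0579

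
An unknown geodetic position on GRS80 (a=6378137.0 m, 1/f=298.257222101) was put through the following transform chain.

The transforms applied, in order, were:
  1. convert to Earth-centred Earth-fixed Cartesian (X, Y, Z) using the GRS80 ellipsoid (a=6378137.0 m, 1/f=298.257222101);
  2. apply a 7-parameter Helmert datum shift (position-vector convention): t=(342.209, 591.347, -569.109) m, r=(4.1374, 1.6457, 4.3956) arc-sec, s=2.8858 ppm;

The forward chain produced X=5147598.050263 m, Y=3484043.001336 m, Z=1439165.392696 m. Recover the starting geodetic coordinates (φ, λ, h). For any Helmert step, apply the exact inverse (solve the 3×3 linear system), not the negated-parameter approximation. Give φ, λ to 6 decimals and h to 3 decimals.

φ=13.126942°, λ=34.087589°, h=2712.621 m

start: X=5147598.0503, Y=3484043.0013, Z=1439165.3927 m
→ Helmert⁻¹: X=5147303.7326, Y=3483360.7889, Z=1439701.5435
→ geod (Bowring, a=6378137.000): φ=13.12694200°, λ=34.08758900°, h=2712.6210 m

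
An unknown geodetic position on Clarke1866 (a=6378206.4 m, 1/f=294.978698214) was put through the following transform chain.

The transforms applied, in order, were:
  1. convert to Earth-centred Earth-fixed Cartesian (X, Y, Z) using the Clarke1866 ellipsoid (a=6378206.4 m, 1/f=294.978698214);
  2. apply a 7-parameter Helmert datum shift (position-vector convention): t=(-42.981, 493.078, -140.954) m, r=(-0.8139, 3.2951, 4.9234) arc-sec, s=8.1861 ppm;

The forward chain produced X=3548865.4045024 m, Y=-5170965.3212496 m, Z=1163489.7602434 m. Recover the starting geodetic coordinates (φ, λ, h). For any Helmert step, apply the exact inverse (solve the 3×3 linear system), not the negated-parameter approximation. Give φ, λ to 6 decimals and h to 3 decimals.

start: X=3548865.4045, Y=-5170965.3212, Z=1163489.7602 m
→ Helmert⁻¹: X=3548737.3042, Y=-5171505.3631, Z=1163657.4739
→ geod (Bowring, a=6378206.400): φ=10.58069100°, λ=-55.54170700°, h=1552.8840 m

φ=10.580691°, λ=-55.541707°, h=1552.884 m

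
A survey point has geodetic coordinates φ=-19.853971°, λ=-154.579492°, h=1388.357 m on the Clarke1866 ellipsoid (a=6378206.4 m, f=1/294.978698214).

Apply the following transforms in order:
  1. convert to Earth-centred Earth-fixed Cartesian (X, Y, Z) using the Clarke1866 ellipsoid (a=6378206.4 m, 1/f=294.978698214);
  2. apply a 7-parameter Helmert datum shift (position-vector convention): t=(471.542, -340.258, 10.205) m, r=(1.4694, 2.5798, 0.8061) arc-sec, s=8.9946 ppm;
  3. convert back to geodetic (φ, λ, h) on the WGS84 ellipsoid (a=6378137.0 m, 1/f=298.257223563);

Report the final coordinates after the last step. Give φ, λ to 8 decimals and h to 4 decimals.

φ=-19.85289776°, λ=-154.57464513°, h=1221.0013 m

start: φ=-19.853971°, λ=-154.579492°, h=1388.357 m
→ ECEF (a=6378206.400, f=1/294.978698214): X=-5421567.6124, Y=-2576728.0654, Z=-2152841.9834
→ Helmert 7p (PV): X=-5421161.6914, Y=-2577097.3515, Z=-2152801.6894
→ geod (Bowring, a=6378137.000): φ=-19.85289776°, λ=-154.57464513°, h=1221.0013 m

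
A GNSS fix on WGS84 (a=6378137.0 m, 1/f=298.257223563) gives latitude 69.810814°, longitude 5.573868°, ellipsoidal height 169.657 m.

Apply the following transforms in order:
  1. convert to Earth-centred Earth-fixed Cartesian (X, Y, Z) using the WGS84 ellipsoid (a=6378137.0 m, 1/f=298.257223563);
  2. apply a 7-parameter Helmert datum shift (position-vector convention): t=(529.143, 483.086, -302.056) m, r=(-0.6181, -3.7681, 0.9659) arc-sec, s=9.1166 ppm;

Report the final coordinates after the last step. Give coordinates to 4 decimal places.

start: φ=69.810814°, λ=5.573868°, h=169.657 m
→ ECEF (a=6378137.000, f=1/298.257223563): X=2197368.2149, Y=214442.0509, Z=5963947.9196
→ Helmert 7p (PV): X=2197807.4342, Y=214955.2538, Z=5963739.7344

X=2197807.4342 m, Y=214955.2538 m, Z=5963739.7344 m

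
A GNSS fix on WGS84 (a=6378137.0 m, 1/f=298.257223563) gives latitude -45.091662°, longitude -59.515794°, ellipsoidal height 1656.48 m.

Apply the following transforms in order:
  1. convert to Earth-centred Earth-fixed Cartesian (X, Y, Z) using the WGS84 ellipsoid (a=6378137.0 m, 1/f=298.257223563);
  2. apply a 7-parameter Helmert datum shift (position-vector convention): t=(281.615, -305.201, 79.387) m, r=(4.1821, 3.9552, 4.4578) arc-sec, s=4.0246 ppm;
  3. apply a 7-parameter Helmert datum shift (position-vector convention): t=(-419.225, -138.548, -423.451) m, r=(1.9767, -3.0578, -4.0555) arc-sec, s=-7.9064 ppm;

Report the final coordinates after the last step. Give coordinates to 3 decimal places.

start: φ=-45.091662°, λ=-59.515794°, h=1656.480 m
→ ECEF (a=6378137.000, f=1/298.257223563): X=2288713.8218, Y=-3887915.3871, Z=-4495718.8691
→ Helmert 7p (PV): X=2289002.4667, Y=-3888095.6186, Z=-4495780.2919
→ Helmert 7p (PV): X=2288555.3461, Y=-3888205.3468, Z=-4496171.5247

X=2288555.346 m, Y=-3888205.347 m, Z=-4496171.525 m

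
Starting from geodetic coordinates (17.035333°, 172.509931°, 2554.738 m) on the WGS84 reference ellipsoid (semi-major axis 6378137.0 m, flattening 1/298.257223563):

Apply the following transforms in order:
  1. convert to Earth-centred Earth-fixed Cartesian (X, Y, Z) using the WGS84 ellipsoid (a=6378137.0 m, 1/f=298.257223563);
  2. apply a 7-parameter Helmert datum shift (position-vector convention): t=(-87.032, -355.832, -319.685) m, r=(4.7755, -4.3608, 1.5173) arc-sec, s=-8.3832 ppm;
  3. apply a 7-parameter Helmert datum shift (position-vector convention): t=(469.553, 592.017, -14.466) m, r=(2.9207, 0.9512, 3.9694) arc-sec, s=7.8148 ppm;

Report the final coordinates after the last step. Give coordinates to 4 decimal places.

X=-6050083.1638 m, Y=795491.1720 m, Z=1856915.3697 m

start: φ=17.035333°, λ=172.509931°, h=2554.738 m
→ ECEF (a=6378137.000, f=1/298.257223563): X=-6050417.2682, Y=795485.6818, Z=1857320.9180
→ Helmert 7p (PV): X=-6050498.6966, Y=795035.6733, Z=1856876.1644
→ Helmert 7p (PV): X=-6050083.1638, Y=795491.1720, Z=1856915.3697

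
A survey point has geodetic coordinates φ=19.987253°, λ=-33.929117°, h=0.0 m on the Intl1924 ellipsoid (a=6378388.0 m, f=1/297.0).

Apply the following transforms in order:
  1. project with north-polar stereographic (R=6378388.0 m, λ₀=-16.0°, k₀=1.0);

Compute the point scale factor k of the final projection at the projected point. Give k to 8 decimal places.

start: φ=19.987253°, λ=-33.929117°, h=0.000 m
→ into stereo (λ₀=-16.0°): φ=19.98725300°, λ−λ₀=-17.92911700°
scale k = 1.49052280

1.49052280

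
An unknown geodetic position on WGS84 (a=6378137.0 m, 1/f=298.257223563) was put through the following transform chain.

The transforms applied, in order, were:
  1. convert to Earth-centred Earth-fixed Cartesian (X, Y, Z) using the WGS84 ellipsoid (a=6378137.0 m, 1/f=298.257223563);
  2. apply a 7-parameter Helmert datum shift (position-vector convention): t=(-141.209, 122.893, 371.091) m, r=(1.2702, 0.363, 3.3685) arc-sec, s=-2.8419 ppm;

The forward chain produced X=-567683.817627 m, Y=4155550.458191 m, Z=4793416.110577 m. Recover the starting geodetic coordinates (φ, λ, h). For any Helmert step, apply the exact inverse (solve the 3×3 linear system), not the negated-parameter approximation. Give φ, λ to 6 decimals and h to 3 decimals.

φ=49.003643°, λ=97.776383°, h=2924.832 m

start: X=-567683.8176, Y=4155550.4582, Z=4793416.1106 m
→ Helmert⁻¹: X=-567484.7938, Y=4155478.1581, Z=4793032.0524
→ geod (Bowring, a=6378137.000): φ=49.00364300°, λ=97.77638300°, h=2924.8320 m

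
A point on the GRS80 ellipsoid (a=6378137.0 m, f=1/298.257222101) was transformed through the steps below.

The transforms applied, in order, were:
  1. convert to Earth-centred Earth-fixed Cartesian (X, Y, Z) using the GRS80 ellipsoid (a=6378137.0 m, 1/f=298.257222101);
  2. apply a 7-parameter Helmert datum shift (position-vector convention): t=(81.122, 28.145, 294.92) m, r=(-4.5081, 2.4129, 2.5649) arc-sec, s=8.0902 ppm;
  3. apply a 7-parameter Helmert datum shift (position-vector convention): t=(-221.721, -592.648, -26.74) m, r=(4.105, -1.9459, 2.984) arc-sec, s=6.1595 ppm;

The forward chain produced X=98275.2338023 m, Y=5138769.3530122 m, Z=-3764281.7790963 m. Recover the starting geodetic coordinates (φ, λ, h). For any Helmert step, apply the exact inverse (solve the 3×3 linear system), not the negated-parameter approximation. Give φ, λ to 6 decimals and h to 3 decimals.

φ=-36.401187°, λ=88.901312°, h=625.894 m

start: X=98275.2338, Y=5138769.3530, Z=-3764281.7791 m
→ Helmert⁻¹: X=98535.1842, Y=5139254.0035, Z=-3764335.0623
→ Helmert⁻¹: X=98561.2096, Y=5139265.3321, Z=-3764486.0497
→ geod (Bowring, a=6378137.000): φ=-36.40118700°, λ=88.90131200°, h=625.8940 m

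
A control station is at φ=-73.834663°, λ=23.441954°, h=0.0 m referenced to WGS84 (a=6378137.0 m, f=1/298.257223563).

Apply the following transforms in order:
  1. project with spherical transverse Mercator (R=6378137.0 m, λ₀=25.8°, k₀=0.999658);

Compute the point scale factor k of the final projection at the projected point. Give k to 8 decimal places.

0.99972359

start: φ=-73.834663°, λ=23.441954°, h=0.000 m
→ into tm (λ₀=25.8°): φ=-73.83466300°, λ−λ₀=-2.35804600°
scale k = 0.99972359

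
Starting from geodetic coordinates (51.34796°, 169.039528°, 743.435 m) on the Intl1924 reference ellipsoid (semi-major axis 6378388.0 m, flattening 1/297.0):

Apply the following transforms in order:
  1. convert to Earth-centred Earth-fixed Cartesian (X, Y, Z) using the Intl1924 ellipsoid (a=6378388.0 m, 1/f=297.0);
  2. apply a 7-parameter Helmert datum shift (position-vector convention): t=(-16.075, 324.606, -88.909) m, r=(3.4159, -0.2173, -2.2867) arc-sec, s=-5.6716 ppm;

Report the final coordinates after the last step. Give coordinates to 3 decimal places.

start: φ=51.347960°, λ=169.039528°, h=743.435 m
→ ECEF (a=6378388.000, f=1/297.0): X=-3919699.3427, Y=759106.3959, Z=4958492.2418
→ Helmert 7p (PV): X=-3919689.9949, Y=759388.0352, Z=4958383.6521

X=-3919689.995 m, Y=759388.035 m, Z=4958383.652 m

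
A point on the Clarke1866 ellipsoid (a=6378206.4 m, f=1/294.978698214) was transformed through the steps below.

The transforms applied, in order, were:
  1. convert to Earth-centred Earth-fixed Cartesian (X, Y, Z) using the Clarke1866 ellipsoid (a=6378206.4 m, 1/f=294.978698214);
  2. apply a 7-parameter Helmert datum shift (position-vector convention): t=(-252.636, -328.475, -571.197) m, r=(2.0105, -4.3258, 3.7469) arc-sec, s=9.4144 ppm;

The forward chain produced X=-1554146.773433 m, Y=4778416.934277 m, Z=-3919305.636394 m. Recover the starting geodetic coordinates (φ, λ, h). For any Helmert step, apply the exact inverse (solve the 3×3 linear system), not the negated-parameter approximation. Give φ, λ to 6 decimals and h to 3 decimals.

φ=-38.137548°, λ=108.012842°, h=2335.978 m

start: X=-1554146.7734, Y=4778416.9343, Z=-3919305.6364 m
→ Helmert⁻¹: X=-1553874.8849, Y=4778690.4512, Z=-3918711.5380
→ geod (Bowring, a=6378206.400): φ=-38.13754800°, λ=108.01284200°, h=2335.9780 m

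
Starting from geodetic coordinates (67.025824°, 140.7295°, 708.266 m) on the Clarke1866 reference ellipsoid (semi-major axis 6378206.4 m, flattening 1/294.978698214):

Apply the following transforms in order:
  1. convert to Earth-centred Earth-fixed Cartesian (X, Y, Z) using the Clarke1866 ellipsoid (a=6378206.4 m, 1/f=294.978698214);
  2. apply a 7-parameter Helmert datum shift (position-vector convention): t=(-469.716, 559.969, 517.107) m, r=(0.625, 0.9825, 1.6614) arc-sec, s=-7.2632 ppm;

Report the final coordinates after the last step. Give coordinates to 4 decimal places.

X=-1933507.5838 m, Y=1581050.8859 m, Z=5850490.1511 m

start: φ=67.025824°, λ=140.729500°, h=708.266 m
→ ECEF (a=6378206.400, f=1/294.978698214): X=-1933067.0425, Y=1580535.6926, Z=5850001.5370
→ Helmert 7p (PV): X=-1933507.5838, Y=1581050.8859, Z=5850490.1511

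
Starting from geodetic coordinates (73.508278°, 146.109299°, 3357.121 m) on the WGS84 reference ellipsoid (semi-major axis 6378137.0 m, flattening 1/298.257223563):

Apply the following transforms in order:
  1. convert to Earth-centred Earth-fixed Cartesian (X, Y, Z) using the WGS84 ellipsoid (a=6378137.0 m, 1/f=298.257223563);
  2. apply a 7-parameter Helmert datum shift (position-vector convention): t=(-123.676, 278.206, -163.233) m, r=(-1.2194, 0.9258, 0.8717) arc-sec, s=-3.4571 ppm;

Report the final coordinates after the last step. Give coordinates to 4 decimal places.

start: φ=73.508278°, λ=146.109299°, h=3357.121 m
→ ECEF (a=6378137.000, f=1/298.257223563): X=-1508426.3749, Y=1013265.1370, Z=6096804.8427
→ Helmert 7p (PV): X=-1508521.7535, Y=1013569.5083, Z=6096621.3127

X=-1508521.7535 m, Y=1013569.5083 m, Z=6096621.3127 m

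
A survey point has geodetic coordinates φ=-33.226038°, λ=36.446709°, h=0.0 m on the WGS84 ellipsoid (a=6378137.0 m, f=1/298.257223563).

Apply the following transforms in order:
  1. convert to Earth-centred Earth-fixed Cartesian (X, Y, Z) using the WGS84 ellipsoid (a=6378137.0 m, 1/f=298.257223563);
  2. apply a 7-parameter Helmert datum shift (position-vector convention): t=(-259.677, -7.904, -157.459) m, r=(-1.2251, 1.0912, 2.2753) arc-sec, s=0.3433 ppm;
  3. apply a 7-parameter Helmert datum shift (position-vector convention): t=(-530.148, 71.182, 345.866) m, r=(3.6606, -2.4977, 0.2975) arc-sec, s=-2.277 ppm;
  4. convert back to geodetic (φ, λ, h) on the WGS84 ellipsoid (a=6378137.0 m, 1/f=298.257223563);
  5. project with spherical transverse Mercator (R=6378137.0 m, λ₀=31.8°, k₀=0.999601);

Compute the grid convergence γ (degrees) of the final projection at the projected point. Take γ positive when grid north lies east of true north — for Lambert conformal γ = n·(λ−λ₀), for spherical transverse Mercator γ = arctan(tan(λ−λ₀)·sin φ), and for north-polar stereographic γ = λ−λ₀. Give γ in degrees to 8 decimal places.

start: φ=-33.226038°, λ=36.446709°, h=0.000 m
→ ECEF (a=6378137.000, f=1/298.257223563): X=4296175.3560, Y=3172822.9811, Z=-3474956.3509
→ Helmert 7p (PV): X=4295863.7711, Y=3172842.9180, Z=-3475156.5757
→ Helmert 7p (PV): X=4295361.3464, Y=3172974.7452, Z=-3474694.4688
→ geod (Bowring, a=6378137.000): φ=-33.22685229°, λ=36.45320723°, h=-615.7956 m
→ into tm (λ₀=31.8°): φ=-33.22685229°, λ−λ₀=4.65320723°
convergence γ = -2.55367797°

-2.55367797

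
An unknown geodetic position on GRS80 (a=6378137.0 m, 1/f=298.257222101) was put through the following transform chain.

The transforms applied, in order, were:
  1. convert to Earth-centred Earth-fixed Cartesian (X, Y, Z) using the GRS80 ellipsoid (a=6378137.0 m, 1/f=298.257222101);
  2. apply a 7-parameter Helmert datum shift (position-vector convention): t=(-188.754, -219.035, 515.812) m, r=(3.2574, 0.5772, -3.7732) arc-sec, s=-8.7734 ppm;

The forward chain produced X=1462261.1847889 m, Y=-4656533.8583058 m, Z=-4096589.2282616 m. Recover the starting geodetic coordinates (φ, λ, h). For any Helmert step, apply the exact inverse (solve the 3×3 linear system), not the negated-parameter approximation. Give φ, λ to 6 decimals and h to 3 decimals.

φ=-40.201122°, λ=-72.562651°, h=3091.983 m

start: X=1462261.1848, Y=-4656533.8583, Z=-4096589.2283 m
→ Helmert⁻¹: X=1462559.4139, Y=-4656393.6229, Z=-4097063.3581
→ geod (Bowring, a=6378137.000): φ=-40.20112200°, λ=-72.56265100°, h=3091.9830 m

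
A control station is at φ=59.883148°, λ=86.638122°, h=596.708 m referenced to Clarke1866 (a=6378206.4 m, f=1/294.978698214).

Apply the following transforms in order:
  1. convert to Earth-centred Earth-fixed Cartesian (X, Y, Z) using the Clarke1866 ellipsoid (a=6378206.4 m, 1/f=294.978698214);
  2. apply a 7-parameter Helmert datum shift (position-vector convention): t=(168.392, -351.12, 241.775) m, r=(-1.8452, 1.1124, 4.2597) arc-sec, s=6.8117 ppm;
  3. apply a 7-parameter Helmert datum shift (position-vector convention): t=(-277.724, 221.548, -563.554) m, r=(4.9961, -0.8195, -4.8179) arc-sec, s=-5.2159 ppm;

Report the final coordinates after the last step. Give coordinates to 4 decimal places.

start: φ=59.883148°, λ=86.638122°, h=596.708 m
→ ECEF (a=6378206.400, f=1/294.978698214): X=188170.8033, Y=3203274.2105, Z=5494274.8590
→ Helmert 7p (PV): X=188303.9551, Y=3202997.9472, Z=5494524.3885
→ Helmert 7p (PV): X=188078.2337, Y=3203065.3039, Z=5494010.5057

X=188078.2337 m, Y=3203065.3039 m, Z=5494010.5057 m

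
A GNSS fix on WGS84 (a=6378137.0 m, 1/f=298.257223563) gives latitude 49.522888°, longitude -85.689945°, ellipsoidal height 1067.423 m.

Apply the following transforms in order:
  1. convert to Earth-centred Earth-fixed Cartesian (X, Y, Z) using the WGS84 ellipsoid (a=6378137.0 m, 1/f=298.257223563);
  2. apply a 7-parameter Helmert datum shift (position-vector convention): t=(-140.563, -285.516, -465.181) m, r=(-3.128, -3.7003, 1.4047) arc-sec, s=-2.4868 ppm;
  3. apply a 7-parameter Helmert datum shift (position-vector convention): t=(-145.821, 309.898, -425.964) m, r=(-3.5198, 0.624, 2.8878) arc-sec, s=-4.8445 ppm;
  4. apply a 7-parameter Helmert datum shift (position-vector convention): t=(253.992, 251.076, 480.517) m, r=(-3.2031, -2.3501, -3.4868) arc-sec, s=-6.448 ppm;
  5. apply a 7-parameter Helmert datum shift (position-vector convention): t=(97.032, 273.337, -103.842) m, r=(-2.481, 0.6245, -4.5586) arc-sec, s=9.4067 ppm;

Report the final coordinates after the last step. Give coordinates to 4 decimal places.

start: φ=49.522888°, λ=-85.689945°, h=1067.423 m
→ ECEF (a=6378137.000, f=1/298.257223563): X=311817.7505, Y=-4137332.1062, Z=4829321.6265
→ Helmert 7p (PV): X=311617.9523, Y=-4137531.9736, Z=4828912.7722
→ Helmert 7p (PV): X=311543.1572, Y=-4137115.2661, Z=4828533.0762
→ Helmert 7p (PV): X=311670.1910, Y=-4136767.7983, Z=4829050.2536
→ Helmert 7p (PV): X=311693.3493, Y=-4136482.1774, Z=4829040.6518

X=311693.3493 m, Y=-4136482.1774 m, Z=4829040.6518 m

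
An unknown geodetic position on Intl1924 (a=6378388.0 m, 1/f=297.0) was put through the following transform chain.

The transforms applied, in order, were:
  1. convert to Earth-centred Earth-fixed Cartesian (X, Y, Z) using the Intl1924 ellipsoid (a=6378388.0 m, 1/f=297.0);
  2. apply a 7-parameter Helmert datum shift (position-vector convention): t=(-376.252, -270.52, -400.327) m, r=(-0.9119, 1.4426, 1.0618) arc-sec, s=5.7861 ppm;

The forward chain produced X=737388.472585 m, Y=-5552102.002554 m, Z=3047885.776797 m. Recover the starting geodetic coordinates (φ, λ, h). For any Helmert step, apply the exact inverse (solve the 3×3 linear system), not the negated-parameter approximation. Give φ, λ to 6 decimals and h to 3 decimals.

φ=28.720646°, λ=-82.431029°, h=2957.200 m

start: X=737388.4726, Y=-5552102.0026, Z=3047885.7768 m
→ Helmert⁻¹: X=737710.5572, Y=-5551816.6332, Z=3048249.0810
→ geod (Bowring, a=6378388.000): φ=28.72064600°, λ=-82.43102900°, h=2957.2000 m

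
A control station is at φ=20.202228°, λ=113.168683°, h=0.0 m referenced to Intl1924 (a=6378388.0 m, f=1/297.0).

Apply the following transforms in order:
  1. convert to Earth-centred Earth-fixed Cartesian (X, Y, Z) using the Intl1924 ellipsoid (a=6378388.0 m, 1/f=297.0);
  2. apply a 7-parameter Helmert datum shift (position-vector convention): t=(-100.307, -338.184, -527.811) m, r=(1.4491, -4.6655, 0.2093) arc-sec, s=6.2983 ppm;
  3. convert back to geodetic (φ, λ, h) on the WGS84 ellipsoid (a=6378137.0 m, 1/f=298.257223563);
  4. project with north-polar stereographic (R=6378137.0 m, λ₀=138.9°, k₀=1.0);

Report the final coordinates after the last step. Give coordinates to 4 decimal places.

start: φ=20.202228°, λ=113.168683°, h=0.000 m
→ ECEF (a=6378388.000, f=1/297.0): X=-2356068.1613, Y=5505427.6212, Z=2188748.3360
→ Helmert 7p (PV): X=-2356238.4016, Y=5505106.3443, Z=2188219.6965
→ geod (Bowring, a=6378137.000): φ=20.19792534°, λ=113.17138997°, h=-156.7339 m
→ stereo (R=6378137.0, λ₀=138.9°): E=-3863241.3969, N=-8016975.6211

E=-3863241.3969 m, N=-8016975.6211 m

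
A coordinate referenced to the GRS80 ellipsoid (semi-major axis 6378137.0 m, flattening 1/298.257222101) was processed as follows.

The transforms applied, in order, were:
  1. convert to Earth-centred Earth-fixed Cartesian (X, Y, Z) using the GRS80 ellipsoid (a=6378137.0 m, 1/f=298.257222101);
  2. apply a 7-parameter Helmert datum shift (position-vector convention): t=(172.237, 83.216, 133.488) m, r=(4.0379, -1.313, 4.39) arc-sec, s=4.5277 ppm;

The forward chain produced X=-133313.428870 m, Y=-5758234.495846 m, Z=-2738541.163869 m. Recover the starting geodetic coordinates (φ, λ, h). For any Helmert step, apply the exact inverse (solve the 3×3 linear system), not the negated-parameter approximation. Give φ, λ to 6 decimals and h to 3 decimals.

start: X=-133313.4289, Y=-5758234.4958, Z=-2738541.1639 m
→ Helmert⁻¹: X=-133625.0507, Y=-5758342.4067, Z=-2738548.6744
→ geod (Bowring, a=6378137.000): φ=-25.57828600°, λ=-91.32933700°, h=3596.8520 m

φ=-25.578286°, λ=-91.329337°, h=3596.852 m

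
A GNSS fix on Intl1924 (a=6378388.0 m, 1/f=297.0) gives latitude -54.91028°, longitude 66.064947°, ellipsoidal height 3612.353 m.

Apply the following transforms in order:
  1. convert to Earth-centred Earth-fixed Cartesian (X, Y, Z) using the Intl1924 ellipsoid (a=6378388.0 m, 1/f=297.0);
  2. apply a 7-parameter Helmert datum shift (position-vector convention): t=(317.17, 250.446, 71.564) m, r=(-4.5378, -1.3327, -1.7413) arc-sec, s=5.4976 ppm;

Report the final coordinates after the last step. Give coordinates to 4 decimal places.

start: φ=-54.910280°, λ=66.064947°, h=3612.353 m
→ ECEF (a=6378388.000, f=1/297.0): X=1491772.8656, Y=3360824.2602, Z=-5198710.0420
→ Helmert 7p (PV): X=1492160.1988, Y=3360966.2173, Z=-5198731.3580

X=1492160.1988 m, Y=3360966.2173 m, Z=-5198731.3580 m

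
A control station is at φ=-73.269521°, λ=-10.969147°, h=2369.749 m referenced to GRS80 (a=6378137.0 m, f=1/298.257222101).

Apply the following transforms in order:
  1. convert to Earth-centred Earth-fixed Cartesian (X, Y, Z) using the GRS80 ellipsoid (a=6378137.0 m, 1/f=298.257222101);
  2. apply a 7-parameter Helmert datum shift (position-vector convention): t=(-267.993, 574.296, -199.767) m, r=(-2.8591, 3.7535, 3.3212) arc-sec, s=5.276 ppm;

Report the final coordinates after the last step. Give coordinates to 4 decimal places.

X=1808393.9963 m, Y=-350058.9942 m, Z=-6088497.9029 m

start: φ=-73.269521°, λ=-10.969147°, h=2369.749 m
→ ECEF (a=6378137.000, f=1/298.257222101): X=1808757.5926, Y=-350576.1733, Z=-6088237.9588
→ Helmert 7p (PV): X=1808393.9963, Y=-350058.9942, Z=-6088497.9029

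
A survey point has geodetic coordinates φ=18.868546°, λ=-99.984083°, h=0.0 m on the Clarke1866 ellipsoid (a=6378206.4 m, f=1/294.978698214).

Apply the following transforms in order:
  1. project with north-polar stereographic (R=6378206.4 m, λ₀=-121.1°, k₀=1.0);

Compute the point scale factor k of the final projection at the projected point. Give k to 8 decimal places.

1.51126117

start: φ=18.868546°, λ=-99.984083°, h=0.000 m
→ into stereo (λ₀=-121.1°): φ=18.86854600°, λ−λ₀=21.11591700°
scale k = 1.51126117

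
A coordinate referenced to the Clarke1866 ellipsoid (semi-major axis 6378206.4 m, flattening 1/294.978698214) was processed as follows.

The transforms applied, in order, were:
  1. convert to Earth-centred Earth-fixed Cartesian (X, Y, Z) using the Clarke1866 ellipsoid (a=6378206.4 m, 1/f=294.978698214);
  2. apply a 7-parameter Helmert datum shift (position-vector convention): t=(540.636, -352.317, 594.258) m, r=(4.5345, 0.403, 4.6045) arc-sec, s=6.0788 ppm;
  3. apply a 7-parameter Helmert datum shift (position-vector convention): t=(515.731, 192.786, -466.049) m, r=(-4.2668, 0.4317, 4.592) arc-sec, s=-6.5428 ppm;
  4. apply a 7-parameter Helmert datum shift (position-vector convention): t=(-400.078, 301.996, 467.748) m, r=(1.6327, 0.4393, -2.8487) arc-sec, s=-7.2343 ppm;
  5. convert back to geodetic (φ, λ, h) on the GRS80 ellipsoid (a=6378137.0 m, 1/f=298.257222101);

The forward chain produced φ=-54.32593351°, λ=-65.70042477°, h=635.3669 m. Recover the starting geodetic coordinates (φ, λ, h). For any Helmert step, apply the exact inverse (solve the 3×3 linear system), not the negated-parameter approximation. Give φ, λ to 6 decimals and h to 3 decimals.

φ=-54.331478°, λ=-65.712136°, h=1173.986 m

start: φ=-54.325934°, λ=-65.700425°, h=635.367 m
→ ECEF (a=6378137.000, f=1/298.257222101): X=1534172.2567, Y=-3397882.0717, Z=-5158500.6453
→ Helmert⁻¹: X=1534641.3564, Y=-3398228.2927, Z=-5158975.5478
→ Helmert⁻¹: X=1534070.8029, Y=-3398370.7554, Z=-5158610.3382
→ Helmert⁻¹: X=1533455.0671, Y=-3398145.4312, Z=-5159095.5341
→ geod (Bowring, a=6378206.400): φ=-54.33147800°, λ=-65.71213600°, h=1173.9860 m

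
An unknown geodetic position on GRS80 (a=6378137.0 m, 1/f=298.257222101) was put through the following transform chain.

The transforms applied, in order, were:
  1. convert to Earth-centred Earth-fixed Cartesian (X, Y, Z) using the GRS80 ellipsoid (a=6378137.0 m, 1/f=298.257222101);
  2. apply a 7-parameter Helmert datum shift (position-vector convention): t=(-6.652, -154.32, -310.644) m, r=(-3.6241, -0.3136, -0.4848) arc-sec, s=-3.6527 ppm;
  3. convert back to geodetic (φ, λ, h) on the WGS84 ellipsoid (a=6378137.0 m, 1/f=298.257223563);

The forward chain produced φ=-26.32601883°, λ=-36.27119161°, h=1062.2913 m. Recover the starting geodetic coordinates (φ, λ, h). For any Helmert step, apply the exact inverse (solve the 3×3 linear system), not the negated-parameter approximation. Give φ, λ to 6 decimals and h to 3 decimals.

φ=-26.324518°, λ=-36.269398°, h=870.994 m

start: φ=-26.326019°, λ=-36.271192°, h=1062.291 m
→ ECEF (a=6378137.000, f=1/298.257223563): X=4612699.0091, Y=-3384794.8533, Z=-2811952.0763
→ Helmert⁻¹: X=4612726.1902, Y=-3384592.6525, Z=-2811718.1833
→ geod (Bowring, a=6378137.000): φ=-26.32451800°, λ=-36.26939800°, h=870.9940 m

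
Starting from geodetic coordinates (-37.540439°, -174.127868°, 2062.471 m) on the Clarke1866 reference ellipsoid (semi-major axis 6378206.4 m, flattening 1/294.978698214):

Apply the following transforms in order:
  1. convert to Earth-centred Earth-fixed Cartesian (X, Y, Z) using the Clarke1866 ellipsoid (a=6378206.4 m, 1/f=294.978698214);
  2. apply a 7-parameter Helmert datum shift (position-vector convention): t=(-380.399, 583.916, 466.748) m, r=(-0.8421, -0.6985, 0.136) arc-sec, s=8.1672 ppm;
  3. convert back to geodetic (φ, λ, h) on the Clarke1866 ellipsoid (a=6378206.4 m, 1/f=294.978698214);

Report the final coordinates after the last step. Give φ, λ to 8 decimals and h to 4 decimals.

start: φ=-37.540439°, λ=-174.127868°, h=2062.471 m
→ ECEF (a=6378206.400, f=1/294.978698214): X=-5038851.8586, Y=-518237.7985, Z=-3866187.0360
→ Helmert 7p (PV): X=-5039259.9766, Y=-517677.2217, Z=-3865766.8120
→ geod (Bowring, a=6378206.400): φ=-37.53552418°, λ=-174.13464731°, h=2082.9037 m

φ=-37.53552418°, λ=-174.13464731°, h=2082.9037 m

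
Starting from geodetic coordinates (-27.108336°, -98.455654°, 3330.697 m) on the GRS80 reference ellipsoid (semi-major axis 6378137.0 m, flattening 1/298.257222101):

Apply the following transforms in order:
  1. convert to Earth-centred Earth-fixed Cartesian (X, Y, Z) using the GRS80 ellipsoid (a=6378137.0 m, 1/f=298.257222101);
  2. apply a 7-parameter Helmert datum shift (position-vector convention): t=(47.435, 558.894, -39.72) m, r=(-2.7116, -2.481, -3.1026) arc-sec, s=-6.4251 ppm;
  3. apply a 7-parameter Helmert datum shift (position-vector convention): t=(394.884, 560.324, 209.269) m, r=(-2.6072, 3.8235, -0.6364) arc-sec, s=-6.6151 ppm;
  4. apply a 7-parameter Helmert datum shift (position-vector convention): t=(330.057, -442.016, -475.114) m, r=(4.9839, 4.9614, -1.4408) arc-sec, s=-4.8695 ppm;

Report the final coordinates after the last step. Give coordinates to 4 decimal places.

X=-835297.1428 m, Y=-5621807.5700 m, Z=-2890642.9791 m

start: φ=-27.108336°, λ=-98.455654°, h=3330.697 m
→ ECEF (a=6378137.000, f=1/298.257222101): X=-835854.9729, Y=-5622601.7487, Z=-2890423.8650
→ Helmert 7p (PV): X=-835851.9747, Y=-5622032.1541, Z=-2890381.1521
→ Helmert 7p (PV): X=-835522.4855, Y=-5621468.5953, Z=-2890066.2066
→ Helmert 7p (PV): X=-835297.1428, Y=-5621807.5700, Z=-2890642.9791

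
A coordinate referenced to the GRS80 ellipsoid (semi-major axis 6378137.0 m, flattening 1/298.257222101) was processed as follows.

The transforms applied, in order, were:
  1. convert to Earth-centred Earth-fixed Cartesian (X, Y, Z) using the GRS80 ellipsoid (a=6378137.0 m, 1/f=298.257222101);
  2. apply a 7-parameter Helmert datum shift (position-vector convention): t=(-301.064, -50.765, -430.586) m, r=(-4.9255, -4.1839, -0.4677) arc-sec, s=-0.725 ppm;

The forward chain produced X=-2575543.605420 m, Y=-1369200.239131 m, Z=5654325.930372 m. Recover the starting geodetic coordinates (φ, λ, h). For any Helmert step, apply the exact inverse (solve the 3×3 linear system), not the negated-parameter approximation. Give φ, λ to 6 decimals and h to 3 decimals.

φ=62.873286°, λ=-151.998747°, h=1379.696 m

start: X=-2575543.6054, Y=-1369200.2391, Z=5654325.9304 m
→ Helmert⁻¹: X=-2575126.6014, Y=-1369291.3391, Z=5654780.1523
→ geod (Bowring, a=6378137.000): φ=62.87328600°, λ=-151.99874700°, h=1379.6960 m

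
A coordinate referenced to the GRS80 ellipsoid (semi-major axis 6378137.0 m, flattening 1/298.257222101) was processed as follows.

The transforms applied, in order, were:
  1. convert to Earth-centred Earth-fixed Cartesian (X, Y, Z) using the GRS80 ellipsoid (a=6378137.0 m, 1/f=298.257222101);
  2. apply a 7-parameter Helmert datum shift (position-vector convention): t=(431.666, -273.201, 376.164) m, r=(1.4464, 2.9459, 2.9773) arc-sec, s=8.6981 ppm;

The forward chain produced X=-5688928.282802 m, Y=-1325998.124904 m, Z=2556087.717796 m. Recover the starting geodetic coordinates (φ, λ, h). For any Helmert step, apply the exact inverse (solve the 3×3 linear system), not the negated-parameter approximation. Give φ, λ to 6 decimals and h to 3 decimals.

start: X=-5688928.2828, Y=-1325998.1249, Z=2556087.7178 m
→ Helmert⁻¹: X=-5689366.0966, Y=-1325613.3495, Z=2555617.3636
→ geod (Bowring, a=6378137.000): φ=23.76973000°, λ=-166.88417700°, h=1621.8550 m

φ=23.769730°, λ=-166.884177°, h=1621.855 m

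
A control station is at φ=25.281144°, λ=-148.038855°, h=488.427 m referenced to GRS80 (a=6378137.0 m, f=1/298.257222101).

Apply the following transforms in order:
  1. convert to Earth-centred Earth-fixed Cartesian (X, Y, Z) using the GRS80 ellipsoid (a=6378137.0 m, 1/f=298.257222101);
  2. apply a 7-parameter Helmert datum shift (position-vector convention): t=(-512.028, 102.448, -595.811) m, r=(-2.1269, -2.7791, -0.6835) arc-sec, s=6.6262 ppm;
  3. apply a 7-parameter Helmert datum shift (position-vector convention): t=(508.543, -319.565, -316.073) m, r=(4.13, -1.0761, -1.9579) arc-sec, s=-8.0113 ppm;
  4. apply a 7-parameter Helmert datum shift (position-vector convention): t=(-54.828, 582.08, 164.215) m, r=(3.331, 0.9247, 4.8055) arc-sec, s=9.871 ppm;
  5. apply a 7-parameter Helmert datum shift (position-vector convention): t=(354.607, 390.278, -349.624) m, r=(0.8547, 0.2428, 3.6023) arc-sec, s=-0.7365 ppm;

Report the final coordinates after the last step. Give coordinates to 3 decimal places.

start: φ=25.281144°, λ=-148.038855°, h=488.427 m
→ ECEF (a=6378137.000, f=1/298.257222101): X=-4896348.9258, Y=-3054963.3796, Z=2707476.4434
→ Helmert 7p (PV): X=-4896940.0006, Y=-3054837.0309, Z=2706864.1029
→ Helmert 7p (PV): X=-4896435.3453, Y=-3055139.8390, Z=2706439.6310
→ Helmert 7p (PV): X=-4896455.1943, Y=-3054745.7003, Z=2706603.1742
→ Helmert 7p (PV): X=-4896040.4456, Y=-3054449.9017, Z=2706244.6625

X=-4896040.446 m, Y=-3054449.902 m, Z=2706244.663 m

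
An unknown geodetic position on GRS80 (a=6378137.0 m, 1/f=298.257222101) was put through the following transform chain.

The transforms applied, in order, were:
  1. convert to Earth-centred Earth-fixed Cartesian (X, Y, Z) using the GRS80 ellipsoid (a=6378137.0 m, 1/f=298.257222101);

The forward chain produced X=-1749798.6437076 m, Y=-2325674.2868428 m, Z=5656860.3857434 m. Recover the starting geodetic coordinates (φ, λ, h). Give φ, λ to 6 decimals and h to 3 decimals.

φ=62.930685°, λ=-126.957194°, h=442.382 m

start: X=-1749798.6437, Y=-2325674.2868, Z=5656860.3857 m
→ geod (Bowring, a=6378137.000): φ=62.93068500°, λ=-126.95719400°, h=442.3820 m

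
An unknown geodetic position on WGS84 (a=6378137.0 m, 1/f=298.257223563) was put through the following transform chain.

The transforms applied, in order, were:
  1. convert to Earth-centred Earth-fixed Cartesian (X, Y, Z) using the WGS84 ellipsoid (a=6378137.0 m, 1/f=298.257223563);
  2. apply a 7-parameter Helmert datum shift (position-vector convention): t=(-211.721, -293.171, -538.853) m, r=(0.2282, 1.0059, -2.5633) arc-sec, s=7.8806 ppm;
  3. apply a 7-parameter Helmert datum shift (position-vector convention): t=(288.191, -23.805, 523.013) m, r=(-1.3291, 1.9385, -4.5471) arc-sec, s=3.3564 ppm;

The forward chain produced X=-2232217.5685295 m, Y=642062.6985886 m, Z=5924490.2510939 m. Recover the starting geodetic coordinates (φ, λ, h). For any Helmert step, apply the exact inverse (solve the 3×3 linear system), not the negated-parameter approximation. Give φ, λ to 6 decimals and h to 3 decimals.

start: X=-2232217.5685, Y=642062.6986, Z=5924490.2511 m
→ Helmert⁻¹: X=-2232568.0929, Y=641996.9598, Z=5923930.5098
→ Helmert⁻¹: X=-2232375.6531, Y=642263.8814, Z=5924411.0776
→ geod (Bowring, a=6378137.000): φ=68.72050600°, λ=163.94925000°, h=3951.2600 m

φ=68.720506°, λ=163.949250°, h=3951.260 m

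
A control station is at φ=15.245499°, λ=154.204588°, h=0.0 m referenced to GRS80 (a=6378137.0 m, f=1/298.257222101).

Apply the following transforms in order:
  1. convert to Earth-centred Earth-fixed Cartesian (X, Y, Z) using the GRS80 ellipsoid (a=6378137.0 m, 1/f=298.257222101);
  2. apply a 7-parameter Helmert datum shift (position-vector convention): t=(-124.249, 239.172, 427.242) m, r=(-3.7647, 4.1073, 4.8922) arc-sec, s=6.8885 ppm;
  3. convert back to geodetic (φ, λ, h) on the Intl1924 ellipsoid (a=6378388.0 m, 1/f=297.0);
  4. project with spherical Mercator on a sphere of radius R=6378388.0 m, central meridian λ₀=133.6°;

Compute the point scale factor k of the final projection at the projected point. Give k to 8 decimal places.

start: φ=15.245499°, λ=154.204588°, h=0.000 m
→ ECEF (a=6378137.000, f=1/298.257222101): X=-5541768.5667, Y=2678448.1543, Z=1666323.8297
→ Helmert 7p (PV): X=-5541961.3368, Y=2678604.7495, Z=1666824.0160
→ geod (Bowring, a=6378388.000): φ=15.24970354°, λ=154.20405645°, h=120.0411 m
→ into merc (λ₀=133.6°): φ=15.24970354°, λ−λ₀=20.60405645°
scale k = 1.03649640

1.03649640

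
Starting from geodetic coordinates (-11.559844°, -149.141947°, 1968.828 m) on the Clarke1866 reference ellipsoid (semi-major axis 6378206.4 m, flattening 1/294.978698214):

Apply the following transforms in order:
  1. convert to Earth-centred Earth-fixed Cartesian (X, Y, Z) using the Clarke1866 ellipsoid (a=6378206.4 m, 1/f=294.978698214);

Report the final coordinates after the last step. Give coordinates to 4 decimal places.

X=-5366635.0561 m, Y=-3206530.8608 m, Z=-1270053.1021 m

start: φ=-11.559844°, λ=-149.141947°, h=1968.828 m
→ ECEF (a=6378206.400, f=1/294.978698214): X=-5366635.0561, Y=-3206530.8608, Z=-1270053.1021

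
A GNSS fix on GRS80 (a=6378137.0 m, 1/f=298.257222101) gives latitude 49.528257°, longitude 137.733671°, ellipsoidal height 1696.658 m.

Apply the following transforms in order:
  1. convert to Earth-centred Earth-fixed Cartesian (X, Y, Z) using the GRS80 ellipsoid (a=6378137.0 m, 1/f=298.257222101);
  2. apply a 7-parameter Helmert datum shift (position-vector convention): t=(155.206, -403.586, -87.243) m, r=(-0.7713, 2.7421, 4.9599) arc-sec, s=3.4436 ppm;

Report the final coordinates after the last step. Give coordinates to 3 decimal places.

start: φ=49.528257°, λ=137.733671°, h=1696.658 m
→ ECEF (a=6378137.000, f=1/298.257222101): X=-3070384.6009, Y=2790538.4429, Z=4830187.9753
→ Helmert 7p (PV): X=-3070242.8573, Y=2790088.6967, Z=4830147.7487

X=-3070242.857 m, Y=2790088.697 m, Z=4830147.749 m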